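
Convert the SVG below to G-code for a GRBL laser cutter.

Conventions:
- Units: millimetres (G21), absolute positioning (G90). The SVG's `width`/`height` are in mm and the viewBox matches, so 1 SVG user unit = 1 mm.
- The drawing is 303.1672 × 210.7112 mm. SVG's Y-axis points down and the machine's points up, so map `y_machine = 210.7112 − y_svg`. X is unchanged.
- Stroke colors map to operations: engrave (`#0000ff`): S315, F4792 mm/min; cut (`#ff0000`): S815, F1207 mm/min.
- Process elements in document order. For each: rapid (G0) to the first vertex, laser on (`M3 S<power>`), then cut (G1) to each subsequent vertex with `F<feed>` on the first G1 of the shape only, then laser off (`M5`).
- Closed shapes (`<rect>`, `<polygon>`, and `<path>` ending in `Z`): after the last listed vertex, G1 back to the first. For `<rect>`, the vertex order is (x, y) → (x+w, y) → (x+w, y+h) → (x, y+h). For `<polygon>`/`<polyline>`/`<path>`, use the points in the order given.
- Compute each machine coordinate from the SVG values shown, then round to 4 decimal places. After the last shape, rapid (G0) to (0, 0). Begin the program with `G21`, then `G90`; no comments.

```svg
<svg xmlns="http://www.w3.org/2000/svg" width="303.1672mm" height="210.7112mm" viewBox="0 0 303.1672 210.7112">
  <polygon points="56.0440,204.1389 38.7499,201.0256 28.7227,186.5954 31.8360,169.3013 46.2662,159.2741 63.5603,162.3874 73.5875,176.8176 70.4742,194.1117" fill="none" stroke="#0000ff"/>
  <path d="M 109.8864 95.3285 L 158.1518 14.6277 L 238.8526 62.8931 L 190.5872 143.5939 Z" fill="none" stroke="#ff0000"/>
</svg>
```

G21
G90
G0 X56.0440 Y6.5723
M3 S315
G1 X38.7499 Y9.6856 F4792
G1 X28.7227 Y24.1158
G1 X31.8360 Y41.4099
G1 X46.2662 Y51.4371
G1 X63.5603 Y48.3238
G1 X73.5875 Y33.8936
G1 X70.4742 Y16.5995
G1 X56.0440 Y6.5723
M5
G0 X109.8864 Y115.3827
M3 S815
G1 X158.1518 Y196.0835 F1207
G1 X238.8526 Y147.8181
G1 X190.5872 Y67.1173
G1 X109.8864 Y115.3827
M5
G0 X0.0000 Y0.0000

Since the viewBox matches the mm dimensions, user units are millimetres directly. The only transform is the Y-flip y_m = 210.7112 − y_svg.

Shape 1 is a regular polygon drawn with `<polygon>`. Its stroke #0000ff means engrave at S315, F4792. After flipping Y the toolpath is (56.0440,6.5723) → (38.7499,9.6856) → (28.7227,24.1158) → (31.8360,41.4099) → (46.2662,51.4371) → (63.5603,48.3238) → (73.5875,33.8936) → (70.4742,16.5995) → (56.0440,6.5723), returning to the start.

Shape 2 is a regular polygon drawn with `<path>`. Its stroke #ff0000 means cut at S815, F1207. After flipping Y the toolpath is (109.8864,115.3827) → (158.1518,196.0835) → (238.8526,147.8181) → (190.5872,67.1173) → (109.8864,115.3827), returning to the start.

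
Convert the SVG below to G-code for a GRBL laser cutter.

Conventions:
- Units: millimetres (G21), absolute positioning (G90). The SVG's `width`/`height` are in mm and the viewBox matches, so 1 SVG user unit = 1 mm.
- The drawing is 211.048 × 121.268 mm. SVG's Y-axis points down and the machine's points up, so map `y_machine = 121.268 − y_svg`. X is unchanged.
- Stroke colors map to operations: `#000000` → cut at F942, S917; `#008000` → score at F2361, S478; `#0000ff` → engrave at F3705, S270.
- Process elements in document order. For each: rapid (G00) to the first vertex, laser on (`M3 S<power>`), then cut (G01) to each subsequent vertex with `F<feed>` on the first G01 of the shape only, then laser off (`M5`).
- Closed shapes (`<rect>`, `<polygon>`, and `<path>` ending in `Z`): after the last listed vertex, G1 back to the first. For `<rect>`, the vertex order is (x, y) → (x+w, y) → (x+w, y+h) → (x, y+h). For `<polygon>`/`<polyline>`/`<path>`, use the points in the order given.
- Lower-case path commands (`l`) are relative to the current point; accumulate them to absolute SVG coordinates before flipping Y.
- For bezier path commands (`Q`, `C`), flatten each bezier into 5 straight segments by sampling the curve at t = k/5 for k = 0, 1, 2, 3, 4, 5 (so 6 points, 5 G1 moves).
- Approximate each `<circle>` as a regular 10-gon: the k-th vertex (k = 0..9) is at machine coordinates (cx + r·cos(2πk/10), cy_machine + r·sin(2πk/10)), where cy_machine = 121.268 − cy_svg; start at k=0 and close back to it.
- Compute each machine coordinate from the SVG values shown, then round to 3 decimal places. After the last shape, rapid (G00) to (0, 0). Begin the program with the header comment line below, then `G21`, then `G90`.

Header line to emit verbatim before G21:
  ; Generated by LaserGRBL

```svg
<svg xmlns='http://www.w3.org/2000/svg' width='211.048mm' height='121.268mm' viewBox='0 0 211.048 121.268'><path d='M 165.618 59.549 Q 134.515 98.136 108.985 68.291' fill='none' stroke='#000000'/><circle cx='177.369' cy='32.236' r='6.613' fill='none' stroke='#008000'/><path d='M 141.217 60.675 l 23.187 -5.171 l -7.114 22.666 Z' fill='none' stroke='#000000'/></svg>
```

; Generated by LaserGRBL
G21
G90
G00 X165.618 Y61.719
M3 S917
G01 X153.400 Y49.021 F942
G01 X141.627 Y41.799
G01 X130.301 Y40.050
G01 X119.420 Y43.776
G01 X108.985 Y52.977
M5
G00 X183.982 Y89.032
M3 S478
G01 X182.719 Y92.919 F2361
G01 X179.413 Y95.321
G01 X175.325 Y95.321
G01 X172.019 Y92.919
G01 X170.756 Y89.032
G01 X172.019 Y85.145
G01 X175.325 Y82.743
G01 X179.413 Y82.743
G01 X182.719 Y85.145
G01 X183.982 Y89.032
M5
G00 X141.217 Y60.593
M3 S917
G01 X164.404 Y65.764 F942
G01 X157.290 Y43.098
G01 X141.217 Y60.593
M5
G00 X0.000 Y0.000

1 u = 1 mm; y_m = 121.268 − y.

[1] `<path>` quadratic bezier, #000000→cut S917 F942: (165.618,61.719) → (153.400,49.021) → (141.627,41.799) → (130.301,40.050) → (119.420,43.776) → (108.985,52.977)

[2] `<circle>` circle, #008000→score S478 F2361: (183.982,89.032) → (182.719,92.919) → (179.413,95.321) → (175.325,95.321) → (172.019,92.919) → (170.756,89.032) → (172.019,85.145) → (175.325,82.743) → (179.413,82.743) → (182.719,85.145) → (183.982,89.032) (closed)

[3] `<path>` regular polygon, #000000→cut S917 F942: (141.217,60.593) → (164.404,65.764) → (157.290,43.098) → (141.217,60.593) (closed)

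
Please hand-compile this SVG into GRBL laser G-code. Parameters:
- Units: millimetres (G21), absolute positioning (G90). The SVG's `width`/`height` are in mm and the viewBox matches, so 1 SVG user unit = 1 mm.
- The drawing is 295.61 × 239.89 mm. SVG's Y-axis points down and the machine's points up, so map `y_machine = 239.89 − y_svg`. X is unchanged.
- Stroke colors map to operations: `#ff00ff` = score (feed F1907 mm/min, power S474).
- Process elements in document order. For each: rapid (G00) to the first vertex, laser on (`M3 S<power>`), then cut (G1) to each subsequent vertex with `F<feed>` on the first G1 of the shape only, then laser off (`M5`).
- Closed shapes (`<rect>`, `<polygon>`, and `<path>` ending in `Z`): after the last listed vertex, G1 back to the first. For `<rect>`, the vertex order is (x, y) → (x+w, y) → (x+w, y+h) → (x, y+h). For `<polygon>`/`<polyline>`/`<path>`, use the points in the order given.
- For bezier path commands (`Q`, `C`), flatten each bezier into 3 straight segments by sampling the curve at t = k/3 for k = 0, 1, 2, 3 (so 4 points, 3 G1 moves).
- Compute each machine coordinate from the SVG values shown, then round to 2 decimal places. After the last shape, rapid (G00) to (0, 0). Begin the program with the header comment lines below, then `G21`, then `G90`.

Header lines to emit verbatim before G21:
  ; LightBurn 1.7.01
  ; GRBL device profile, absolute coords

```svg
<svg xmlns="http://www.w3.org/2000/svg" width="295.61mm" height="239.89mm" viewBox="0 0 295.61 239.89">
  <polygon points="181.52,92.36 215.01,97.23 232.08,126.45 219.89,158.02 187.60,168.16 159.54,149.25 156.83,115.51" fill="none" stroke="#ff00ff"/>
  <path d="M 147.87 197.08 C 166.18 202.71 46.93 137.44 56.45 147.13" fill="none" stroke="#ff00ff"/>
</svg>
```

Since the viewBox matches the mm dimensions, user units are millimetres directly. The only transform is the Y-flip y_m = 239.89 − y_svg.

Shape 1 is a regular polygon drawn with `<polygon>`. Its stroke #ff00ff means score at S474, F1907. After flipping Y the toolpath is (181.52,147.53) → (215.01,142.66) → (232.08,113.44) → (219.89,81.87) → (187.60,71.73) → (159.54,90.64) → (156.83,124.38) → (181.52,147.53), returning to the start.

Shape 2 is a cubic bezier drawn with `<path>`. Its stroke #ff00ff means score at S474, F1907. After flipping Y the toolpath is (147.87,42.81) → (130.19,55.41) → (79.99,82.87) → (56.45,92.76).

; LightBurn 1.7.01
; GRBL device profile, absolute coords
G21
G90
G00 X181.52 Y147.53
M3 S474
G1 X215.01 Y142.66 F1907
G1 X232.08 Y113.44
G1 X219.89 Y81.87
G1 X187.60 Y71.73
G1 X159.54 Y90.64
G1 X156.83 Y124.38
G1 X181.52 Y147.53
M5
G00 X147.87 Y42.81
M3 S474
G1 X130.19 Y55.41 F1907
G1 X79.99 Y82.87
G1 X56.45 Y92.76
M5
G00 X0.00 Y0.00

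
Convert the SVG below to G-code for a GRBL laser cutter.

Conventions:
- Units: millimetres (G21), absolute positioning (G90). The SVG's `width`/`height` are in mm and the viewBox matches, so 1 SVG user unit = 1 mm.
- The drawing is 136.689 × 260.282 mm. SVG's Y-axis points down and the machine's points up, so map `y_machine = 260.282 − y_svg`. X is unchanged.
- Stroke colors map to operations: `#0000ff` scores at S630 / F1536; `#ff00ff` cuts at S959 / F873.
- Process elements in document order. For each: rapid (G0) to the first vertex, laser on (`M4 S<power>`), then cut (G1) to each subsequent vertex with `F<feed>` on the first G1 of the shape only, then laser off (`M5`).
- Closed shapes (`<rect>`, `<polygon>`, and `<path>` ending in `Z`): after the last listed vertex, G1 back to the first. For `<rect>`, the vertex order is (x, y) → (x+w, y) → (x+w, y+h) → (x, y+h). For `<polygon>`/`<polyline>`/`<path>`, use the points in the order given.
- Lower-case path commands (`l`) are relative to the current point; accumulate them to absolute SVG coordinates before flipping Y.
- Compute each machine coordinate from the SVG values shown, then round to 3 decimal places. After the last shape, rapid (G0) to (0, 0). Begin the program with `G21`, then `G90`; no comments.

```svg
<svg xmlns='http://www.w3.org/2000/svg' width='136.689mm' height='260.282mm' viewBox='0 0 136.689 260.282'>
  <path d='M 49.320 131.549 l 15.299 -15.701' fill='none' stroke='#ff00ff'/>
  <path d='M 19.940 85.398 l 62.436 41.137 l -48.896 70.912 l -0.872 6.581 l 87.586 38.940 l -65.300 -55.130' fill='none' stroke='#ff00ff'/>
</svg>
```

G21
G90
G0 X49.320 Y128.733
M4 S959
G1 X64.619 Y144.434 F873
M5
G0 X19.940 Y174.884
M4 S959
G1 X82.376 Y133.747 F873
G1 X33.480 Y62.835
G1 X32.608 Y56.254
G1 X120.194 Y17.314
G1 X54.894 Y72.444
M5
G0 X0.000 Y0.000

1 u = 1 mm; y_m = 260.282 − y.

[1] `<path>` line segment, #ff00ff→cut S959 F873: (49.320,128.733) → (64.619,144.434)

[2] `<path>` open polyline, #ff00ff→cut S959 F873: (19.940,174.884) → (82.376,133.747) → (33.480,62.835) → (32.608,56.254) → (120.194,17.314) → (54.894,72.444)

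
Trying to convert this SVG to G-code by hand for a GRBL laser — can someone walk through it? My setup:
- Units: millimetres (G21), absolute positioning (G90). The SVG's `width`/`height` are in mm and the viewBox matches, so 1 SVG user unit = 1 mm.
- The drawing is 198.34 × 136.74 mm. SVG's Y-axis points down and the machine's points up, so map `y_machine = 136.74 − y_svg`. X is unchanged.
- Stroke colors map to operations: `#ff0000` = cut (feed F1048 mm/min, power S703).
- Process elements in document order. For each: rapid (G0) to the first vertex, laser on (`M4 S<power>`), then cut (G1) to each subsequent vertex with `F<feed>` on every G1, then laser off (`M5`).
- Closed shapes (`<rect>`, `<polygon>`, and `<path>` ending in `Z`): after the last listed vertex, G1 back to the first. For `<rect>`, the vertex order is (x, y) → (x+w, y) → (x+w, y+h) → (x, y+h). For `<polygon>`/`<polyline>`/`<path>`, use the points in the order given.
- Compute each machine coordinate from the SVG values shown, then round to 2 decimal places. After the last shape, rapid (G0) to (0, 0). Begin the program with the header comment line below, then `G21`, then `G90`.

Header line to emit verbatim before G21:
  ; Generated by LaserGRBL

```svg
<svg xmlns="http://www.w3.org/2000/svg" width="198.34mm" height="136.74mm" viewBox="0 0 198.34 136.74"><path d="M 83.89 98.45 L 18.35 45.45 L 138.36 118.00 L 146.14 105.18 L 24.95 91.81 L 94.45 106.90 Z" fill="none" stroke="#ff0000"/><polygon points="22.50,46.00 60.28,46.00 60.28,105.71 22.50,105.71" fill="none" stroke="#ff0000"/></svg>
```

Since the viewBox matches the mm dimensions, user units are millimetres directly. The only transform is the Y-flip y_m = 136.74 − y_svg.

Shape 1 is a closed polygon drawn with `<path>`. Its stroke #ff0000 means cut at S703, F1048. After flipping Y the toolpath is (83.89,38.29) → (18.35,91.29) → (138.36,18.74) → (146.14,31.56) → (24.95,44.93) → (94.45,29.84) → (83.89,38.29), returning to the start.

Shape 2 is a rectangle drawn with `<polygon>`. Its stroke #ff0000 means cut at S703, F1048. After flipping Y the toolpath is (22.50,90.74) → (60.28,90.74) → (60.28,31.03) → (22.50,31.03) → (22.50,90.74), returning to the start.

; Generated by LaserGRBL
G21
G90
G0 X83.89 Y38.29
M4 S703
G1 X18.35 Y91.29 F1048
G1 X138.36 Y18.74 F1048
G1 X146.14 Y31.56 F1048
G1 X24.95 Y44.93 F1048
G1 X94.45 Y29.84 F1048
G1 X83.89 Y38.29 F1048
M5
G0 X22.50 Y90.74
M4 S703
G1 X60.28 Y90.74 F1048
G1 X60.28 Y31.03 F1048
G1 X22.50 Y31.03 F1048
G1 X22.50 Y90.74 F1048
M5
G0 X0.00 Y0.00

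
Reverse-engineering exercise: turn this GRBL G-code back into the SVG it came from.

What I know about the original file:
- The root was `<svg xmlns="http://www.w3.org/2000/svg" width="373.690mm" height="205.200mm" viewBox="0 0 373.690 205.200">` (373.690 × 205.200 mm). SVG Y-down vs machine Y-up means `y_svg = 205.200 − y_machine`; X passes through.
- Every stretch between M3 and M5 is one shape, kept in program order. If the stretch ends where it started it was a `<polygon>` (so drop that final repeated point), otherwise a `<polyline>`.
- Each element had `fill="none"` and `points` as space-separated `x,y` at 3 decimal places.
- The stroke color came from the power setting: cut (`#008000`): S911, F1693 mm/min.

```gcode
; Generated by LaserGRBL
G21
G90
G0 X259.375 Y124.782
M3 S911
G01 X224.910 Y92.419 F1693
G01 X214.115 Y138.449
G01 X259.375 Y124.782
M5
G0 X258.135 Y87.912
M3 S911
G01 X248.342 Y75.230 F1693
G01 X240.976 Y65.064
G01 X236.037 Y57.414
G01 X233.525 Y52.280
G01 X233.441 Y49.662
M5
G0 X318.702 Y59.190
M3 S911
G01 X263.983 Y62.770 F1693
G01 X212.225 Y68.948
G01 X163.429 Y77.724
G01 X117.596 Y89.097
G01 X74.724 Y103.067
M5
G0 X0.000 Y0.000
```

<svg xmlns="http://www.w3.org/2000/svg" width="373.690mm" height="205.200mm" viewBox="0 0 373.690 205.200">
  <polygon points="259.375,80.418 224.910,112.781 214.115,66.751" fill="none" stroke="#008000"/>
  <polyline points="258.135,117.288 248.342,129.970 240.976,140.136 236.037,147.786 233.525,152.920 233.441,155.538" fill="none" stroke="#008000"/>
  <polyline points="318.702,146.010 263.983,142.430 212.225,136.252 163.429,127.476 117.596,116.103 74.724,102.133" fill="none" stroke="#008000"/>
</svg>

Each laser-on run becomes one SVG element. Flip Y back into SVG space with y_svg = 205.200 − y_machine. Every run uses S911, so all elements get stroke `#008000` (cut).

Run 1: The run returns to its start, so emit a `<polygon>` with points (Y-flipped): 259.375,80.418 224.910,112.781 214.115,66.751.

Run 2: The run is open, so emit a `<polyline>` with points (Y-flipped): 258.135,117.288 248.342,129.970 240.976,140.136 236.037,147.786 233.525,152.920 233.441,155.538.

Run 3: The run is open, so emit a `<polyline>` with points (Y-flipped): 318.702,146.010 263.983,142.430 212.225,136.252 163.429,127.476 117.596,116.103 74.724,102.133.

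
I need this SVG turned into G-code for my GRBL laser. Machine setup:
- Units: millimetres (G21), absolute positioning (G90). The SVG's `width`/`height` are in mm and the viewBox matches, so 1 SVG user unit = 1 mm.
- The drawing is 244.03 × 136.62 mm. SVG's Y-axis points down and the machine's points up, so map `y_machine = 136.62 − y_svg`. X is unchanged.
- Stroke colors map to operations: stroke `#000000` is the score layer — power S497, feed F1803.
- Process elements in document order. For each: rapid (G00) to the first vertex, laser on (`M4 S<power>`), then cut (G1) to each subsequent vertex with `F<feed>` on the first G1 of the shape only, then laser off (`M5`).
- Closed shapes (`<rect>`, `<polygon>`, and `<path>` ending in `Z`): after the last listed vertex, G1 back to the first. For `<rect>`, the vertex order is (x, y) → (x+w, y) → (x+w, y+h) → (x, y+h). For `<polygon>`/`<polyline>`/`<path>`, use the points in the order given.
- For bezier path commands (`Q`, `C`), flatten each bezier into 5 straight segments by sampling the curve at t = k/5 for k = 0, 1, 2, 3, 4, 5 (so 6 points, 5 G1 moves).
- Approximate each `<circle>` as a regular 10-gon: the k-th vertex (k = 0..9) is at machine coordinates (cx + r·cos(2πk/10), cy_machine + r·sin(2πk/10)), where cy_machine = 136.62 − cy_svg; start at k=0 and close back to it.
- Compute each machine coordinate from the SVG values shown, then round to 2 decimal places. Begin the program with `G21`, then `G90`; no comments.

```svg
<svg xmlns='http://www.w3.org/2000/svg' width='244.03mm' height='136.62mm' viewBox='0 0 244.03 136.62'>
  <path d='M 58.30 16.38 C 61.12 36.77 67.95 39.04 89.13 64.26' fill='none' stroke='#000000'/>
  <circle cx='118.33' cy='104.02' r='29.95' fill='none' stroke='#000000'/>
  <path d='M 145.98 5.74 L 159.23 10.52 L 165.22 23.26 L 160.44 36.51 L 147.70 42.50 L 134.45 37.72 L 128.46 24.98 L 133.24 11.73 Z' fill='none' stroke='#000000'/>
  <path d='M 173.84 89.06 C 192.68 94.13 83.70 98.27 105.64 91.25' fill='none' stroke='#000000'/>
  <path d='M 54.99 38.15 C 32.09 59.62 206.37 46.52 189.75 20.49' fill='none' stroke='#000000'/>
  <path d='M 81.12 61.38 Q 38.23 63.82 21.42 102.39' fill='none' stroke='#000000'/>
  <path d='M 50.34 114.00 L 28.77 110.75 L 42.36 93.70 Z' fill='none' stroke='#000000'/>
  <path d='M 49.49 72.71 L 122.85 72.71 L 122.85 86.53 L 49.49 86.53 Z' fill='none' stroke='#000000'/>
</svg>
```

G21
G90
G00 X58.30 Y120.24
M4 S497
G1 X60.56 Y109.85 F1803
G1 X64.27 Y101.84
G1 X69.94 Y94.24
G1 X78.06 Y85.07
G1 X89.13 Y72.36
M5
G00 X148.28 Y32.60
M4 S497
G1 X142.56 Y50.20 F1803
G1 X127.59 Y61.08
G1 X109.07 Y61.08
G1 X94.10 Y50.20
G1 X88.38 Y32.60
G1 X94.10 Y15.00
G1 X109.07 Y4.12
G1 X127.59 Y4.12
G1 X142.56 Y15.00
G1 X148.28 Y32.60
M5
G00 X145.98 Y130.88
M4 S497
G1 X159.23 Y126.10 F1803
G1 X165.22 Y113.36
G1 X160.44 Y100.11
G1 X147.70 Y94.12
G1 X134.45 Y98.90
G1 X128.46 Y111.64
G1 X133.24 Y124.89
G1 X145.98 Y130.88
M5
G00 X173.84 Y47.56
M4 S497
G1 X171.88 Y44.71 F1803
G1 X151.65 Y42.58
G1 X125.59 Y41.65
G1 X106.12 Y42.42
G1 X105.64 Y45.37
M5
G00 X54.99 Y98.47
M4 S497
G1 X61.81 Y89.56 F1803
G1 X97.32 Y87.91
G1 X142.90 Y92.49
G1 X179.92 Y102.24
G1 X189.75 Y116.13
M5
G00 X81.12 Y75.24
M4 S497
G1 X65.01 Y72.82 F1803
G1 X50.98 Y67.51
G1 X39.04 Y59.31
G1 X29.19 Y48.21
G1 X21.42 Y34.23
M5
G00 X50.34 Y22.62
M4 S497
G1 X28.77 Y25.87 F1803
G1 X42.36 Y42.92
G1 X50.34 Y22.62
M5
G00 X49.49 Y63.91
M4 S497
G1 X122.85 Y63.91 F1803
G1 X122.85 Y50.09
G1 X49.49 Y50.09
G1 X49.49 Y63.91
M5

1 u = 1 mm; y_m = 136.62 − y.

[1] `<path>` cubic bezier, #000000→score S497 F1803: (58.30,120.24) → (60.56,109.85) → (64.27,101.84) → (69.94,94.24) → (78.06,85.07) → (89.13,72.36)

[2] `<circle>` circle, #000000→score S497 F1803: (148.28,32.60) → (142.56,50.20) → (127.59,61.08) → (109.07,61.08) → (94.10,50.20) → (88.38,32.60) → (94.10,15.00) → (109.07,4.12) → (127.59,4.12) → (142.56,15.00) → (148.28,32.60) (closed)

[3] `<path>` regular polygon, #000000→score S497 F1803: (145.98,130.88) → (159.23,126.10) → (165.22,113.36) → (160.44,100.11) → (147.70,94.12) → (134.45,98.90) → (128.46,111.64) → (133.24,124.89) → (145.98,130.88) (closed)

[4] `<path>` cubic bezier, #000000→score S497 F1803: (173.84,47.56) → (171.88,44.71) → (151.65,42.58) → (125.59,41.65) → (106.12,42.42) → (105.64,45.37)

[5] `<path>` cubic bezier, #000000→score S497 F1803: (54.99,98.47) → (61.81,89.56) → (97.32,87.91) → (142.90,92.49) → (179.92,102.24) → (189.75,116.13)

[6] `<path>` quadratic bezier, #000000→score S497 F1803: (81.12,75.24) → (65.01,72.82) → (50.98,67.51) → (39.04,59.31) → (29.19,48.21) → (21.42,34.23)

[7] `<path>` regular polygon, #000000→score S497 F1803: (50.34,22.62) → (28.77,25.87) → (42.36,42.92) → (50.34,22.62) (closed)

[8] `<path>` rectangle, #000000→score S497 F1803: (49.49,63.91) → (122.85,63.91) → (122.85,50.09) → (49.49,50.09) → (49.49,63.91) (closed)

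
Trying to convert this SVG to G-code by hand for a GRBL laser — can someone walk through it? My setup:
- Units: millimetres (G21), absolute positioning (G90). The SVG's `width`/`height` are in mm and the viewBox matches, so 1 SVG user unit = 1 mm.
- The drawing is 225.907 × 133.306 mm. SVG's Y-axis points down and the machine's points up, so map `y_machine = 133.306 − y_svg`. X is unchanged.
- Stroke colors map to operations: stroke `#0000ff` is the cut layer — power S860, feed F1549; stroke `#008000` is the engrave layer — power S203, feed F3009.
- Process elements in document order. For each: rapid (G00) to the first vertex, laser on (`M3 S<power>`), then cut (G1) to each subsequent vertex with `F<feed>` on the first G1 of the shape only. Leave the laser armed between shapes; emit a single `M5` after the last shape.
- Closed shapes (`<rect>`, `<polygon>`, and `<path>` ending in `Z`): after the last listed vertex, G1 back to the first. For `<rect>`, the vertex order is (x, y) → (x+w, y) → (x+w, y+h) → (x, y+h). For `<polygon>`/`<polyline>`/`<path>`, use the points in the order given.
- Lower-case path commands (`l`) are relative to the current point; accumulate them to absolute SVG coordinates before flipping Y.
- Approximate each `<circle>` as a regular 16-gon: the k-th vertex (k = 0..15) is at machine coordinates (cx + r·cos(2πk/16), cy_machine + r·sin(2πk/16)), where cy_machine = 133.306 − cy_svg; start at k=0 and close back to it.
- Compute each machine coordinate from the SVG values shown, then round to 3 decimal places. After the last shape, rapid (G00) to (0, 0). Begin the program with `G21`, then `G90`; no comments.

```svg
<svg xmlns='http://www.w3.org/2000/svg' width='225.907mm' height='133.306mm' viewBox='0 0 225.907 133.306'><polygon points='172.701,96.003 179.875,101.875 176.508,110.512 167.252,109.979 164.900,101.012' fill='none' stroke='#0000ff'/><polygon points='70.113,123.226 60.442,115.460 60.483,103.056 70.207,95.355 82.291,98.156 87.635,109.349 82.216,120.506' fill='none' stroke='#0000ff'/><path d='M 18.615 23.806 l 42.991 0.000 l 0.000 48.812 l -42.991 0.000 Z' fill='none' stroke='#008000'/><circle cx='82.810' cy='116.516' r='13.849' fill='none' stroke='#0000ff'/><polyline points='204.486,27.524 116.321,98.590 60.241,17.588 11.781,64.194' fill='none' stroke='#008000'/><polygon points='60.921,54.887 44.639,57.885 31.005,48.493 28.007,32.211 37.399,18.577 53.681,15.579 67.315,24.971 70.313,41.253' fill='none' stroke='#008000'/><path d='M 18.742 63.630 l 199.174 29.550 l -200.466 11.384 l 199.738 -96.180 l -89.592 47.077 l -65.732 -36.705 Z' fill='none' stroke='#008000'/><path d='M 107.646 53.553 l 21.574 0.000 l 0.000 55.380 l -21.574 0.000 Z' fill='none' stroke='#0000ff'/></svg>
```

G21
G90
G00 X172.701 Y37.303
M3 S860
G1 X179.875 Y31.431 F1549
G1 X176.508 Y22.794
G1 X167.252 Y23.327
G1 X164.900 Y32.294
G1 X172.701 Y37.303
G00 X70.113 Y10.080
M3 S860
G1 X60.442 Y17.846 F1549
G1 X60.483 Y30.250
G1 X70.207 Y37.951
G1 X82.291 Y35.150
G1 X87.635 Y23.957
G1 X82.216 Y12.800
G1 X70.113 Y10.080
G00 X18.615 Y109.500
M3 S203
G1 X61.606 Y109.500 F3009
G1 X61.606 Y60.688
G1 X18.615 Y60.688
G1 X18.615 Y109.500
G00 X96.659 Y16.790
M3 S860
G1 X95.605 Y22.090 F1549
G1 X92.603 Y26.583
G1 X88.110 Y29.585
G1 X82.810 Y30.639
G1 X77.510 Y29.585
G1 X73.017 Y26.583
G1 X70.015 Y22.090
G1 X68.961 Y16.790
G1 X70.015 Y11.490
G1 X73.017 Y6.997
G1 X77.510 Y3.995
G1 X82.810 Y2.941
G1 X88.110 Y3.995
G1 X92.603 Y6.997
G1 X95.605 Y11.490
G1 X96.659 Y16.790
G00 X204.486 Y105.782
M3 S203
G1 X116.321 Y34.716 F3009
G1 X60.241 Y115.718
G1 X11.781 Y69.112
G00 X60.921 Y78.419
M3 S203
G1 X44.639 Y75.421 F3009
G1 X31.005 Y84.813
G1 X28.007 Y101.095
G1 X37.399 Y114.729
G1 X53.681 Y117.727
G1 X67.315 Y108.335
G1 X70.313 Y92.053
G1 X60.921 Y78.419
G00 X18.742 Y69.676
M3 S203
G1 X217.916 Y40.126 F3009
G1 X17.450 Y28.742
G1 X217.188 Y124.922
G1 X127.596 Y77.845
G1 X61.864 Y114.550
G1 X18.742 Y69.676
G00 X107.646 Y79.753
M3 S860
G1 X129.220 Y79.753 F1549
G1 X129.220 Y24.373
G1 X107.646 Y24.373
G1 X107.646 Y79.753
M5
G00 X0.000 Y0.000

Since the viewBox matches the mm dimensions, user units are millimetres directly. The only transform is the Y-flip y_m = 133.306 − y_svg.

Shape 1 is a regular polygon drawn with `<polygon>`. Its stroke #0000ff means cut at S860, F1549. After flipping Y the toolpath is (172.701,37.303) → (179.875,31.431) → (176.508,22.794) → (167.252,23.327) → (164.900,32.294) → (172.701,37.303), returning to the start.

Shape 2 is a regular polygon drawn with `<polygon>`. Its stroke #0000ff means cut at S860, F1549. After flipping Y the toolpath is (70.113,10.080) → (60.442,17.846) → (60.483,30.250) → (70.207,37.951) → (82.291,35.150) → (87.635,23.957) → (82.216,12.800) → (70.113,10.080), returning to the start.

Shape 3 is a rectangle drawn with `<path>`. Its stroke #008000 means engrave at S203, F3009. After flipping Y the toolpath is (18.615,109.500) → (61.606,109.500) → (61.606,60.688) → (18.615,60.688) → (18.615,109.500), returning to the start.

Shape 4 is a circle drawn with `<circle>`. Its stroke #0000ff means cut at S860, F1549. After flipping Y the toolpath is (96.659,16.790) → (95.605,22.090) → (92.603,26.583) → (88.110,29.585) → (82.810,30.639) → (77.510,29.585) → (73.017,26.583) → (70.015,22.090) → (68.961,16.790) → (70.015,11.490) → (73.017,6.997) → (77.510,3.995) → (82.810,2.941) → (88.110,3.995) → (92.603,6.997) → (95.605,11.490) → (96.659,16.790), returning to the start.

Shape 5 is a open polyline drawn with `<polyline>`. Its stroke #008000 means engrave at S203, F3009. After flipping Y the toolpath is (204.486,105.782) → (116.321,34.716) → (60.241,115.718) → (11.781,69.112).

Shape 6 is a regular polygon drawn with `<polygon>`. Its stroke #008000 means engrave at S203, F3009. After flipping Y the toolpath is (60.921,78.419) → (44.639,75.421) → (31.005,84.813) → (28.007,101.095) → (37.399,114.729) → (53.681,117.727) → (67.315,108.335) → (70.313,92.053) → (60.921,78.419), returning to the start.

Shape 7 is a closed polygon drawn with `<path>`. Its stroke #008000 means engrave at S203, F3009. After flipping Y the toolpath is (18.742,69.676) → (217.916,40.126) → (17.450,28.742) → (217.188,124.922) → (127.596,77.845) → (61.864,114.550) → (18.742,69.676), returning to the start.

Shape 8 is a rectangle drawn with `<path>`. Its stroke #0000ff means cut at S860, F1549. After flipping Y the toolpath is (107.646,79.753) → (129.220,79.753) → (129.220,24.373) → (107.646,24.373) → (107.646,79.753), returning to the start.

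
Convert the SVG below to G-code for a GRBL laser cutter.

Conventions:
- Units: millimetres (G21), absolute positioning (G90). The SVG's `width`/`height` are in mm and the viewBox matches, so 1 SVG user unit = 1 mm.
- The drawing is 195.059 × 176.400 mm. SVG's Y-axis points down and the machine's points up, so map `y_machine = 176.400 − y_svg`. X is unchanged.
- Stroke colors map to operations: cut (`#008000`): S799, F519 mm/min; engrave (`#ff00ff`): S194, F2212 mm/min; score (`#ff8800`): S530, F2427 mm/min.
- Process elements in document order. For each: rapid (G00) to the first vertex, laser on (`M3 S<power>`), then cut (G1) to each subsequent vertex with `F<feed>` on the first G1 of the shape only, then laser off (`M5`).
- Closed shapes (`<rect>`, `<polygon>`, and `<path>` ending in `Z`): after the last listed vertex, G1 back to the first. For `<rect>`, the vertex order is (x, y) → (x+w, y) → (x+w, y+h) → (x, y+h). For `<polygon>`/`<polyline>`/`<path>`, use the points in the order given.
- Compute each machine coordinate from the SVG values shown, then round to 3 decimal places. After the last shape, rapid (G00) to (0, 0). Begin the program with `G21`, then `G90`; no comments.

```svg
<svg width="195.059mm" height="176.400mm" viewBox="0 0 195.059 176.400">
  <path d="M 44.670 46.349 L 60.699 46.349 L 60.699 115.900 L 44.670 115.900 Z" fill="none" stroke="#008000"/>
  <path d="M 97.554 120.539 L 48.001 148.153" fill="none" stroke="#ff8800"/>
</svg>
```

1 u = 1 mm; y_m = 176.400 − y.

[1] `<path>` rectangle, #008000→cut S799 F519: (44.670,130.051) → (60.699,130.051) → (60.699,60.500) → (44.670,60.500) → (44.670,130.051) (closed)

[2] `<path>` line segment, #ff8800→score S530 F2427: (97.554,55.861) → (48.001,28.247)

G21
G90
G00 X44.670 Y130.051
M3 S799
G1 X60.699 Y130.051 F519
G1 X60.699 Y60.500
G1 X44.670 Y60.500
G1 X44.670 Y130.051
M5
G00 X97.554 Y55.861
M3 S530
G1 X48.001 Y28.247 F2427
M5
G00 X0.000 Y0.000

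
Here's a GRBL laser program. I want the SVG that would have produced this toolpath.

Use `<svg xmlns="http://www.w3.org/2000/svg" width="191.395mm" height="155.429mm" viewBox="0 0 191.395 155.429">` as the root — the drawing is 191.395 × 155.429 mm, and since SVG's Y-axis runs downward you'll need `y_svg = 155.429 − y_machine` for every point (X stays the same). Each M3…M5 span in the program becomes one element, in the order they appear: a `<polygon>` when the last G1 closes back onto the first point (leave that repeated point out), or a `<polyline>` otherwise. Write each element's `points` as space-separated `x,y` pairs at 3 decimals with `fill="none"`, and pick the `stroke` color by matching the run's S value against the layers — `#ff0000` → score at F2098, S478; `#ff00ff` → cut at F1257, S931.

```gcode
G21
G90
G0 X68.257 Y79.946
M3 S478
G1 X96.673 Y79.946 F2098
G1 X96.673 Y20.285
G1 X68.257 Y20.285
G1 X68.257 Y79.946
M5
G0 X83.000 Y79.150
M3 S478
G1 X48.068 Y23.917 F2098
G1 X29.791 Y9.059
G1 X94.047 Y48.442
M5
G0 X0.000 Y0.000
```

<svg xmlns="http://www.w3.org/2000/svg" width="191.395mm" height="155.429mm" viewBox="0 0 191.395 155.429">
  <polygon points="68.257,75.483 96.673,75.483 96.673,135.144 68.257,135.144" fill="none" stroke="#ff0000"/>
  <polyline points="83.000,76.279 48.068,131.512 29.791,146.370 94.047,106.987" fill="none" stroke="#ff0000"/>
</svg>

Machine Y-up, SVG Y-down with viewBox height 155.429, so y_svg = 155.429 − y_machine; X carries over. Every run uses S478, so all elements get stroke `#ff0000` (score).

Run 1: The run returns to its start, so emit a `<polygon>` with points (Y-flipped): 68.257,75.483 96.673,75.483 96.673,135.144 68.257,135.144.

Run 2: The run is open, so emit a `<polyline>` with points (Y-flipped): 83.000,76.279 48.068,131.512 29.791,146.370 94.047,106.987.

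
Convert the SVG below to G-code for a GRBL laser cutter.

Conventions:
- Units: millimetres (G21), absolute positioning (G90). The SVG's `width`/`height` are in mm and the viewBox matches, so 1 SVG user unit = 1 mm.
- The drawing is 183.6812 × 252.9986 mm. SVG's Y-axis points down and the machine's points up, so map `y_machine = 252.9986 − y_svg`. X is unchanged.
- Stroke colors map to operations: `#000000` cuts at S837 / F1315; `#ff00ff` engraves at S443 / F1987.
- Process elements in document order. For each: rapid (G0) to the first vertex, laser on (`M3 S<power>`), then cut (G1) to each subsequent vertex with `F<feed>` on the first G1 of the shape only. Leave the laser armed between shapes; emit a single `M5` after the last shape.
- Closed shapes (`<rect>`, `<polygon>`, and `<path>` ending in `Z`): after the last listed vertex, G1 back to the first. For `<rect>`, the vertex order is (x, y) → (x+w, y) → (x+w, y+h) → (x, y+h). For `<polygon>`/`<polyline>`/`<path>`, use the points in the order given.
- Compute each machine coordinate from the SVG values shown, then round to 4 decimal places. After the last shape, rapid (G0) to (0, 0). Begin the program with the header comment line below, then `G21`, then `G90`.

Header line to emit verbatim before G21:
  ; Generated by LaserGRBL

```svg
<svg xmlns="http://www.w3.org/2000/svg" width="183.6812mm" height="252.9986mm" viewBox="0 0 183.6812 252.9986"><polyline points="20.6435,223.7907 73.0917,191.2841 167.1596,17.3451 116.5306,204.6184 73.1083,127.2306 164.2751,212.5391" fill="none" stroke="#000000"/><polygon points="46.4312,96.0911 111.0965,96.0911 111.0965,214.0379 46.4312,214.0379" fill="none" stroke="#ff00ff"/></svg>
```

viewBox `0 0 183.6812 252.9986` with mm width/height → 1 unit = 1 mm. Flip: y_m = 252.9986 − y_svg.

**Shape 1** — `<polyline>` open polyline, stroke `#000000` → cut (S837, F1315). Machine vertices: (20.6435,29.2079) → (73.0917,61.7145) → (167.1596,235.6535) → (116.5306,48.3802) → (73.1083,125.7680) → (164.2751,40.4595). Open path.

**Shape 2** — `<polygon>` rectangle, stroke `#ff00ff` → engrave (S443, F1987). Machine vertices: (46.4312,156.9075) → (111.0965,156.9075) → (111.0965,38.9607) → (46.4312,38.9607) → (46.4312,156.9075). Closed: final G1 returns to the first vertex.

; Generated by LaserGRBL
G21
G90
G0 X20.6435 Y29.2079
M3 S837
G1 X73.0917 Y61.7145 F1315
G1 X167.1596 Y235.6535
G1 X116.5306 Y48.3802
G1 X73.1083 Y125.7680
G1 X164.2751 Y40.4595
G0 X46.4312 Y156.9075
M3 S443
G1 X111.0965 Y156.9075 F1987
G1 X111.0965 Y38.9607
G1 X46.4312 Y38.9607
G1 X46.4312 Y156.9075
M5
G0 X0.0000 Y0.0000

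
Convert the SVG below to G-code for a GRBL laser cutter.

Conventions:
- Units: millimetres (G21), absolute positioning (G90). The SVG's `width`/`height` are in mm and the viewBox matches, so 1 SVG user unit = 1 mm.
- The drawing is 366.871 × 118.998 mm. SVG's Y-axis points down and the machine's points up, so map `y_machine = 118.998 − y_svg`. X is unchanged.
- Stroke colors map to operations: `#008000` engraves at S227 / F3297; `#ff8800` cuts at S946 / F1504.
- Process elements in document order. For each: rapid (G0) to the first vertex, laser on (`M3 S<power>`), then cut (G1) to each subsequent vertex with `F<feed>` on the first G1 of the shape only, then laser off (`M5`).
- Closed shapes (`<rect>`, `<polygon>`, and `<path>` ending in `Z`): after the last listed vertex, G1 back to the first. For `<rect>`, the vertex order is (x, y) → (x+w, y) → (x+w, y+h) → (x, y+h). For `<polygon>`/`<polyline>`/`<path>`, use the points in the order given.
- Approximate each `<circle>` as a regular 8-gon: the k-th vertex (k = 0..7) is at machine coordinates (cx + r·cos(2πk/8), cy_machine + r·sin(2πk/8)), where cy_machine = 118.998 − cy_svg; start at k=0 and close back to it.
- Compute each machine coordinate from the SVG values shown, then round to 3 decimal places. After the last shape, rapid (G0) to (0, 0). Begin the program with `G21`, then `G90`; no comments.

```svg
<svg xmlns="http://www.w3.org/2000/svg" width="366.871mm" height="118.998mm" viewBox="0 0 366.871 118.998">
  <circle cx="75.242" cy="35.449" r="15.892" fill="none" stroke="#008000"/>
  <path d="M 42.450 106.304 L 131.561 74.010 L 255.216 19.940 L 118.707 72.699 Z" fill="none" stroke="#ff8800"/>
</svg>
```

viewBox `0 0 366.871 118.998` with mm width/height → 1 unit = 1 mm. Flip: y_m = 118.998 − y_svg.

**Shape 1** — `<circle>` circle, stroke `#008000` → engrave (S227, F3297). Machine vertices: (91.134,83.549) → (86.479,94.786) → (75.242,99.441) → (64.005,94.786) → (59.350,83.549) → (64.005,72.312) → (75.242,67.657) → (86.479,72.312) → (91.134,83.549). Closed: final G1 returns to the first vertex.

**Shape 2** — `<path>` closed polygon, stroke `#ff8800` → cut (S946, F1504). Machine vertices: (42.450,12.694) → (131.561,44.988) → (255.216,99.058) → (118.707,46.299) → (42.450,12.694). Closed: final G1 returns to the first vertex.

G21
G90
G0 X91.134 Y83.549
M3 S227
G1 X86.479 Y94.786 F3297
G1 X75.242 Y99.441
G1 X64.005 Y94.786
G1 X59.350 Y83.549
G1 X64.005 Y72.312
G1 X75.242 Y67.657
G1 X86.479 Y72.312
G1 X91.134 Y83.549
M5
G0 X42.450 Y12.694
M3 S946
G1 X131.561 Y44.988 F1504
G1 X255.216 Y99.058
G1 X118.707 Y46.299
G1 X42.450 Y12.694
M5
G0 X0.000 Y0.000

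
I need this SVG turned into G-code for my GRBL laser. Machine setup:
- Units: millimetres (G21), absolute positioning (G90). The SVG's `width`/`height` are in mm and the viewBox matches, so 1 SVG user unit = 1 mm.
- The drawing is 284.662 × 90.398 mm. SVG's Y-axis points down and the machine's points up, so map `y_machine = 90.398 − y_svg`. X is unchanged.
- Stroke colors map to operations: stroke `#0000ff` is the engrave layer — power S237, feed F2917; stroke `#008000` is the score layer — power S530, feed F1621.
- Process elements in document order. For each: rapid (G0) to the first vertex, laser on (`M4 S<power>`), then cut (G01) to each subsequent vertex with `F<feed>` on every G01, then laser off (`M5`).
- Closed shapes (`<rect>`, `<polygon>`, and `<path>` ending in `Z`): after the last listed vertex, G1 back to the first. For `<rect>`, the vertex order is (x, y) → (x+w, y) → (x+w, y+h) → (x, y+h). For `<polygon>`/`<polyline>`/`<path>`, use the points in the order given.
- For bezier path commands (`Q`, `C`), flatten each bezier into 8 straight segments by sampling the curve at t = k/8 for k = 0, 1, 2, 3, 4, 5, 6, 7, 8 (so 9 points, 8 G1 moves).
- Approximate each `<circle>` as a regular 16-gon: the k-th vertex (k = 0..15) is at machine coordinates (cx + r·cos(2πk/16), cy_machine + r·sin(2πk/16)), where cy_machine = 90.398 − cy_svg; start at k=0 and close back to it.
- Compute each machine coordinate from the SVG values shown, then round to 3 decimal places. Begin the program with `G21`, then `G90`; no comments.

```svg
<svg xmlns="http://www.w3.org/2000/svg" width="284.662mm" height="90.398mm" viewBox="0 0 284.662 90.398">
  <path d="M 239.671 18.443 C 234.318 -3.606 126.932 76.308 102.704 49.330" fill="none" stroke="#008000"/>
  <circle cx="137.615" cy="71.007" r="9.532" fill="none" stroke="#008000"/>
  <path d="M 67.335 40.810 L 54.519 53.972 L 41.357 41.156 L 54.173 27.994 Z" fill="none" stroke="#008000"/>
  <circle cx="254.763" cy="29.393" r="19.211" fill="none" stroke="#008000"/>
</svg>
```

1 u = 1 mm; y_m = 90.398 − y.

[1] `<path>` cubic bezier, #008000→score S530 F1621: (239.671,71.955) → (233.243,75.852) → (219.419,72.637) → (200.370,64.758) → (178.266,54.663) → (155.277,44.799) → (133.574,37.613) → (115.326,35.554) → (102.704,41.068)

[2] `<circle>` circle, #008000→score S530 F1621: (147.147,19.391) → (146.421,23.039) → (144.355,26.131) → (141.263,28.197) → (137.615,28.923) → (133.967,28.197) → (130.875,26.131) → (128.809,23.039) → (128.083,19.391) → (128.809,15.743) → (130.875,12.651) → (133.967,10.585) → (137.615,9.859) → (141.263,10.585) → (144.355,12.651) → (146.421,15.743) → (147.147,19.391) (closed)

[3] `<path>` regular polygon, #008000→score S530 F1621: (67.335,49.588) → (54.519,36.426) → (41.357,49.242) → (54.173,62.404) → (67.335,49.588) (closed)

[4] `<circle>` circle, #008000→score S530 F1621: (273.974,61.005) → (272.512,68.357) → (268.347,74.589) → (262.115,78.754) → (254.763,80.216) → (247.411,78.754) → (241.179,74.589) → (237.014,68.357) → (235.552,61.005) → (237.014,53.653) → (241.179,47.421) → (247.411,43.256) → (254.763,41.794) → (262.115,43.256) → (268.347,47.421) → (272.512,53.653) → (273.974,61.005) (closed)

G21
G90
G0 X239.671 Y71.955
M4 S530
G01 X233.243 Y75.852 F1621
G01 X219.419 Y72.637 F1621
G01 X200.370 Y64.758 F1621
G01 X178.266 Y54.663 F1621
G01 X155.277 Y44.799 F1621
G01 X133.574 Y37.613 F1621
G01 X115.326 Y35.554 F1621
G01 X102.704 Y41.068 F1621
M5
G0 X147.147 Y19.391
M4 S530
G01 X146.421 Y23.039 F1621
G01 X144.355 Y26.131 F1621
G01 X141.263 Y28.197 F1621
G01 X137.615 Y28.923 F1621
G01 X133.967 Y28.197 F1621
G01 X130.875 Y26.131 F1621
G01 X128.809 Y23.039 F1621
G01 X128.083 Y19.391 F1621
G01 X128.809 Y15.743 F1621
G01 X130.875 Y12.651 F1621
G01 X133.967 Y10.585 F1621
G01 X137.615 Y9.859 F1621
G01 X141.263 Y10.585 F1621
G01 X144.355 Y12.651 F1621
G01 X146.421 Y15.743 F1621
G01 X147.147 Y19.391 F1621
M5
G0 X67.335 Y49.588
M4 S530
G01 X54.519 Y36.426 F1621
G01 X41.357 Y49.242 F1621
G01 X54.173 Y62.404 F1621
G01 X67.335 Y49.588 F1621
M5
G0 X273.974 Y61.005
M4 S530
G01 X272.512 Y68.357 F1621
G01 X268.347 Y74.589 F1621
G01 X262.115 Y78.754 F1621
G01 X254.763 Y80.216 F1621
G01 X247.411 Y78.754 F1621
G01 X241.179 Y74.589 F1621
G01 X237.014 Y68.357 F1621
G01 X235.552 Y61.005 F1621
G01 X237.014 Y53.653 F1621
G01 X241.179 Y47.421 F1621
G01 X247.411 Y43.256 F1621
G01 X254.763 Y41.794 F1621
G01 X262.115 Y43.256 F1621
G01 X268.347 Y47.421 F1621
G01 X272.512 Y53.653 F1621
G01 X273.974 Y61.005 F1621
M5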